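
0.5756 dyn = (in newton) 5.756e-06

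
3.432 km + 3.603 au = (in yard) 5.895e+11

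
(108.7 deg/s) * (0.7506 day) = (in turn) 1.958e+04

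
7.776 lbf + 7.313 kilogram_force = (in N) 106.3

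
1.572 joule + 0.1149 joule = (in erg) 1.687e+07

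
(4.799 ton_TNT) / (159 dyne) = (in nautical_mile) 6.819e+09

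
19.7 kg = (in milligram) 1.97e+07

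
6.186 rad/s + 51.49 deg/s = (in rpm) 67.65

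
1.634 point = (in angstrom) 5.764e+06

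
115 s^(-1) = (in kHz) 0.115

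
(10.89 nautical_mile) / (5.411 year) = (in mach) 3.471e-07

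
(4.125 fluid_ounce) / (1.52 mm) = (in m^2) 0.08026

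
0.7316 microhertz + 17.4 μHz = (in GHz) 1.813e-14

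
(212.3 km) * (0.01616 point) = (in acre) 0.0002991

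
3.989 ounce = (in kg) 0.1131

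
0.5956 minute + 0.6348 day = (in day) 0.6352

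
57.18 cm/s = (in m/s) 0.5718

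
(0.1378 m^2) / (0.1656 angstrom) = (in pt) 2.359e+13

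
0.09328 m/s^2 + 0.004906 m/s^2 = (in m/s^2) 0.09819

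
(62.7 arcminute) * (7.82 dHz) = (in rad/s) 0.01426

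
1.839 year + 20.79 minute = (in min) 9.666e+05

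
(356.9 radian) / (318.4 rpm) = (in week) 1.77e-05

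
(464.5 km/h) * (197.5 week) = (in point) 4.369e+13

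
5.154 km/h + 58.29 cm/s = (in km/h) 7.252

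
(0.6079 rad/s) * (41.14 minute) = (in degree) 8.597e+04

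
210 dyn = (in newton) 0.0021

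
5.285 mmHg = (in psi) 0.1022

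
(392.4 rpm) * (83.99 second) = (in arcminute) 1.186e+07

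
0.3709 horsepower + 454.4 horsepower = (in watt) 3.391e+05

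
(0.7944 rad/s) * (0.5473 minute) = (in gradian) 1661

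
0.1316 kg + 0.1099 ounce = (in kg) 0.1347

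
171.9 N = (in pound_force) 38.64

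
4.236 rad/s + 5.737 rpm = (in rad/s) 4.837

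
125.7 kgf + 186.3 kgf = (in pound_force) 687.8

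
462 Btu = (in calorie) 1.165e+05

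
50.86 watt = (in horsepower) 0.0682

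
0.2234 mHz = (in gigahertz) 2.234e-13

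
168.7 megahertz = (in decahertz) 1.687e+07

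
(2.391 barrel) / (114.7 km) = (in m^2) 3.314e-06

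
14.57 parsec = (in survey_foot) 1.475e+18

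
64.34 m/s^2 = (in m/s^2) 64.34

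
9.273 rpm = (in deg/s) 55.64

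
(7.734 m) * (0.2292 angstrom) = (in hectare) 1.773e-14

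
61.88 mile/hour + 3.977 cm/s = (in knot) 53.85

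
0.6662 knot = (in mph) 0.7666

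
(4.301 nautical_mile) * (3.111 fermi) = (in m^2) 2.478e-11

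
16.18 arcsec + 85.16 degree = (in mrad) 1486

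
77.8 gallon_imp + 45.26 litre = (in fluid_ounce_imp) 1.404e+04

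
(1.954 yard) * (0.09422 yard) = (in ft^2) 1.657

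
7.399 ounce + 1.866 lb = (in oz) 37.26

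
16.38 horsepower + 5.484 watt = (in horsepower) 16.39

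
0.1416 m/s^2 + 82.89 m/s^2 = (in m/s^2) 83.03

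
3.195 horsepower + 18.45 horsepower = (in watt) 1.614e+04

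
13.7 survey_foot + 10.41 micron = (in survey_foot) 13.7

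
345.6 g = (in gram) 345.6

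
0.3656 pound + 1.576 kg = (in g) 1742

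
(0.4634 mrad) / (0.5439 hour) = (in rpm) 2.26e-06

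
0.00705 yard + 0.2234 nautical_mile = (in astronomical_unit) 2.766e-09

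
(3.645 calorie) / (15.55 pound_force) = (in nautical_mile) 0.0001191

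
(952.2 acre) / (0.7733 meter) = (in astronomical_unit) 3.331e-05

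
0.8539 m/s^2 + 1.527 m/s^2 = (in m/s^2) 2.381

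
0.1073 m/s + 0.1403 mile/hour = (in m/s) 0.17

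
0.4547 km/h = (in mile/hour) 0.2825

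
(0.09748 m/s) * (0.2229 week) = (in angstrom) 1.314e+14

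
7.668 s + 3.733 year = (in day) 1363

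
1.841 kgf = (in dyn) 1.805e+06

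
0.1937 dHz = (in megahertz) 1.937e-08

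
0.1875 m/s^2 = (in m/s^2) 0.1875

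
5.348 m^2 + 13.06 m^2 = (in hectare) 0.001841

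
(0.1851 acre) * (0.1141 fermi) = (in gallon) 2.258e-11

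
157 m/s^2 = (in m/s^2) 157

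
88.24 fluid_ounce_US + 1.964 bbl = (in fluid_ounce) 1.065e+04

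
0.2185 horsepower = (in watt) 162.9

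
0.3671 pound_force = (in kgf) 0.1665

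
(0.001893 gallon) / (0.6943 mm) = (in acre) 2.55e-06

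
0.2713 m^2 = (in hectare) 2.713e-05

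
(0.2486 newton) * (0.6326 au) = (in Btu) 2.23e+07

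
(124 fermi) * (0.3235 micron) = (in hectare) 4.011e-24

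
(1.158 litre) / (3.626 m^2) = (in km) 3.194e-07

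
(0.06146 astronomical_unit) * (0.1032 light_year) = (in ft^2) 9.663e+25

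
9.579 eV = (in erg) 1.535e-11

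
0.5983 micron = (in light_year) 6.324e-23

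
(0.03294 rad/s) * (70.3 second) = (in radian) 2.316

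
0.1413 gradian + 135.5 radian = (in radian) 135.5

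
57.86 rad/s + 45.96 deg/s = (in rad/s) 58.66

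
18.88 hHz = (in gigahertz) 1.888e-06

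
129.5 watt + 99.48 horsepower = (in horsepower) 99.65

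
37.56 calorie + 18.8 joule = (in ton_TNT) 4.205e-08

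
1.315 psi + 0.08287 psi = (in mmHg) 72.29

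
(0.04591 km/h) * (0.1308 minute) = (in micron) 1.001e+05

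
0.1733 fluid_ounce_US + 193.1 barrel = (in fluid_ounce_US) 1.038e+06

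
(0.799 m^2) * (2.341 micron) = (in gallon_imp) 0.0004114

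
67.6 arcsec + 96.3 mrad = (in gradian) 6.152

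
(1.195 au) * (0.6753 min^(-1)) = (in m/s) 2.012e+09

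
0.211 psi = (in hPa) 14.55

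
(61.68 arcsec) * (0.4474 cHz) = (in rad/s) 1.338e-06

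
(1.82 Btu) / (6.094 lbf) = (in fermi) 7.084e+16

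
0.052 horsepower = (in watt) 38.78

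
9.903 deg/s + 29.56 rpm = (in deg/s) 187.3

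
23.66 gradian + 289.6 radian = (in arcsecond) 5.981e+07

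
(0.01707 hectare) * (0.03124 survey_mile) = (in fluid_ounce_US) 2.902e+08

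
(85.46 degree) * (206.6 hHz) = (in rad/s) 3.082e+04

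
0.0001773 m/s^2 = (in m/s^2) 0.0001773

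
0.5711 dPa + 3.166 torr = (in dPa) 4222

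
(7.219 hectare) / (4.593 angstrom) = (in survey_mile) 9.766e+10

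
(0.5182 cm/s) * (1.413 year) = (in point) 6.546e+08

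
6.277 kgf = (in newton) 61.56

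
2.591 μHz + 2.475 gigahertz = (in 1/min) 1.485e+11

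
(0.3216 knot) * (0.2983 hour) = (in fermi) 1.777e+17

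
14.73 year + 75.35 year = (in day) 3.288e+04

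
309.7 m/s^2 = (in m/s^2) 309.7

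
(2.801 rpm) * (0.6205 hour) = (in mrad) 6.552e+05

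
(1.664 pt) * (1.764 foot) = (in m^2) 0.0003156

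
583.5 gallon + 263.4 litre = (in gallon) 653.1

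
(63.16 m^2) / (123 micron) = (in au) 3.433e-06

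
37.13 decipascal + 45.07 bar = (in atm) 44.48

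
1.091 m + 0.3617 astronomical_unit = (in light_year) 5.719e-06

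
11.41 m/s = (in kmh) 41.08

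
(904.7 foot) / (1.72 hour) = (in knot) 0.08657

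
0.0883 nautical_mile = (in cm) 1.635e+04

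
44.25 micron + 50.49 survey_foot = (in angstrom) 1.539e+11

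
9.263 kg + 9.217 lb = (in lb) 29.64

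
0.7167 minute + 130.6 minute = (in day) 0.09119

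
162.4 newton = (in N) 162.4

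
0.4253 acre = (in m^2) 1721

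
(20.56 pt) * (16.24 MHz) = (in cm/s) 1.178e+07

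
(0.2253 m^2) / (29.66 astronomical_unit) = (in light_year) 5.367e-30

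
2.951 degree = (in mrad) 51.5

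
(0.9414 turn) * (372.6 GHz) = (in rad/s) 2.204e+12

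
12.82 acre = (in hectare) 5.188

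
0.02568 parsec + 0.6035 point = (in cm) 7.924e+16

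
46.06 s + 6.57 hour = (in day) 0.2743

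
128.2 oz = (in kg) 3.634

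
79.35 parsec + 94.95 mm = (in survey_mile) 1.521e+15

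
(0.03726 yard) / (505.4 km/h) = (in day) 2.809e-09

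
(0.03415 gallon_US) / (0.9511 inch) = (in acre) 1.322e-06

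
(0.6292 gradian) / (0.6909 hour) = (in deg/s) 0.0002277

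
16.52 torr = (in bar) 0.02202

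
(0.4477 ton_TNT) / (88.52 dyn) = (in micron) 2.116e+18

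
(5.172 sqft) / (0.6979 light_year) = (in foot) 2.388e-16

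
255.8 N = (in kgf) 26.08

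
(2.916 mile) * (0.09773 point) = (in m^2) 0.1618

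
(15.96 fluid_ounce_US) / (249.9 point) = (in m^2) 0.005354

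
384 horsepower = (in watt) 2.863e+05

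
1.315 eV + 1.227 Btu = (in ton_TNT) 3.094e-07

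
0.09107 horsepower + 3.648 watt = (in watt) 71.56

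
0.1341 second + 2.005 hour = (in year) 0.0002289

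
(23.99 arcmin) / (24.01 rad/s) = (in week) 4.806e-10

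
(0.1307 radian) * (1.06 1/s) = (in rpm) 1.323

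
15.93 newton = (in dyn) 1.593e+06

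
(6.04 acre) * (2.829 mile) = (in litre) 1.113e+11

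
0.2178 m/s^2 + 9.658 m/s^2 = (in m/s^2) 9.876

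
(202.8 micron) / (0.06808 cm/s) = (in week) 4.925e-07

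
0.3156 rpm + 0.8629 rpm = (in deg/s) 7.071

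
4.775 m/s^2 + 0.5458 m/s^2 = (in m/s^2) 5.321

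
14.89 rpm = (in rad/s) 1.559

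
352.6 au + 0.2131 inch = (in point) 1.495e+17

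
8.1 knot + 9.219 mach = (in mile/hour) 7031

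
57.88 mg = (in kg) 5.788e-05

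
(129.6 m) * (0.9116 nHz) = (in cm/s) 1.181e-05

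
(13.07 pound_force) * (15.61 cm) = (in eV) 5.664e+19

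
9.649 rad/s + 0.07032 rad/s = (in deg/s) 556.9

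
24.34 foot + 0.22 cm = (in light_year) 7.844e-16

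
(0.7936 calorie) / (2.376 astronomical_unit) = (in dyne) 9.342e-07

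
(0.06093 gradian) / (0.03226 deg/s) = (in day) 1.967e-05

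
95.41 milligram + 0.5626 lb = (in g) 255.3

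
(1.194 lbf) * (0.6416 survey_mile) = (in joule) 5484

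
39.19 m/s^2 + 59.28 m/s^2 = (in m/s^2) 98.47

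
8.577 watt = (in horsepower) 0.0115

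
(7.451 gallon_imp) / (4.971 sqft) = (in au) 4.903e-13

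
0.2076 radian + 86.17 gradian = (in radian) 1.561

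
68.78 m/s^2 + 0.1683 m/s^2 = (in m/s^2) 68.95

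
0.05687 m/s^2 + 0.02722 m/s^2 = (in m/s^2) 0.08409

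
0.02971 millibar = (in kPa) 0.002971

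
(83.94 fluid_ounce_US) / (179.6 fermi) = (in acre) 3.415e+06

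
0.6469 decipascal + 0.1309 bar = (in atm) 0.1292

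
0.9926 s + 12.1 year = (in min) 6.36e+06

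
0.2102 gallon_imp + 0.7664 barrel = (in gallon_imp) 27.01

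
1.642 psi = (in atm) 0.1117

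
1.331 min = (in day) 0.0009243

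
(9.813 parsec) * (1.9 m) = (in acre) 1.422e+14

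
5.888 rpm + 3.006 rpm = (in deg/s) 53.36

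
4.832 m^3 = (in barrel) 30.39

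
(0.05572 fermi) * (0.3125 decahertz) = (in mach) 5.114e-19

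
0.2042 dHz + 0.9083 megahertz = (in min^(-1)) 5.45e+07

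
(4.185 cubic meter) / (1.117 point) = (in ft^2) 1.143e+05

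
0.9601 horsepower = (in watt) 715.9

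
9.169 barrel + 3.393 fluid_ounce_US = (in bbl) 9.17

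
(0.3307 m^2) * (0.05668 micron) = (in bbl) 1.179e-07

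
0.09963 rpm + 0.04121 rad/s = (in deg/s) 2.959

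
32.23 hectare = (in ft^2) 3.469e+06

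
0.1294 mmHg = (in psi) 0.002502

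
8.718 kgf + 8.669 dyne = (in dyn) 8.549e+06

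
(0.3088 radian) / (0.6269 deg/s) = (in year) 8.949e-07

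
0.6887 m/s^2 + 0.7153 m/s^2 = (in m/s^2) 1.404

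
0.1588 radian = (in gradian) 10.11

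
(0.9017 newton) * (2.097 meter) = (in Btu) 0.001792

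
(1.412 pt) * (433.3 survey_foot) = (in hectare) 6.579e-06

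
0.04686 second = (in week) 7.748e-08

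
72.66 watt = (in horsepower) 0.09744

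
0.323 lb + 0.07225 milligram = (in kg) 0.1465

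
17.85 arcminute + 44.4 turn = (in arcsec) 5.754e+07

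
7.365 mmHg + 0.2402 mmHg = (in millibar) 10.14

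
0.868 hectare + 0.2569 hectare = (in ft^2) 1.211e+05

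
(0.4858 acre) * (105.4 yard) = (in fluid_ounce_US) 6.407e+09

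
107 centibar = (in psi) 15.52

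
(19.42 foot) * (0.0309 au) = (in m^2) 2.736e+10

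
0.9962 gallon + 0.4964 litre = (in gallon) 1.127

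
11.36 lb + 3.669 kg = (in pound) 19.45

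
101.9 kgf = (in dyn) 9.993e+07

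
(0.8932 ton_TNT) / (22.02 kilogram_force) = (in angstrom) 1.731e+17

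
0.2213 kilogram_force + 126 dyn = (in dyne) 2.171e+05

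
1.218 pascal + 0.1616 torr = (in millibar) 0.2276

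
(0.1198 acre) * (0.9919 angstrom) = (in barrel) 3.025e-07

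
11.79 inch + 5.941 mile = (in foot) 3.137e+04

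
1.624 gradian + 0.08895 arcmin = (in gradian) 1.626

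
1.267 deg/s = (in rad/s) 0.02211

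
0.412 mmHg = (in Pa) 54.93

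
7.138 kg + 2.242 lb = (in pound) 17.98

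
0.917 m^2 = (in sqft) 9.871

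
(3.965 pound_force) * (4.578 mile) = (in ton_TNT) 3.106e-05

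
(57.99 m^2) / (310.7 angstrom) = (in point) 5.291e+12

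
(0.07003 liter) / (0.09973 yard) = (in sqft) 0.008266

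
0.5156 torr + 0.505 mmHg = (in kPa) 0.1361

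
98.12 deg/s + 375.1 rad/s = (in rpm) 3598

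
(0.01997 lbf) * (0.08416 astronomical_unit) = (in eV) 6.98e+27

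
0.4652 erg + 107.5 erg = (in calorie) 2.58e-06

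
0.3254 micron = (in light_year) 3.439e-23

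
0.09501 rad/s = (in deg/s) 5.444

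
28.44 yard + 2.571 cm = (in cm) 2603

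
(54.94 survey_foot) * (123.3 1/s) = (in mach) 6.064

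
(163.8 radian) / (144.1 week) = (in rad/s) 1.879e-06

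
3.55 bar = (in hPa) 3550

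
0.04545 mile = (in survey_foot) 240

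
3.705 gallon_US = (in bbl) 0.08821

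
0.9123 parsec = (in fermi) 2.815e+31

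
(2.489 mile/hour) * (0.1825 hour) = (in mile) 0.4542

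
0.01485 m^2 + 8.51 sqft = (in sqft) 8.67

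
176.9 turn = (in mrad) 1.111e+06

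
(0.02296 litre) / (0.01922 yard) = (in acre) 3.228e-07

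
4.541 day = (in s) 3.923e+05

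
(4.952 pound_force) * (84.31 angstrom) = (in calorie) 4.439e-08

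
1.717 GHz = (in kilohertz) 1.717e+06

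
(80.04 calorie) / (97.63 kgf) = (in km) 0.0003498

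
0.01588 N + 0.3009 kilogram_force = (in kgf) 0.3025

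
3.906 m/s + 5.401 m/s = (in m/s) 9.307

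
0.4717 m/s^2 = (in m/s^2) 0.4717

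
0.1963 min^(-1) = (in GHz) 3.272e-12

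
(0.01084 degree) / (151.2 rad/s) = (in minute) 2.085e-08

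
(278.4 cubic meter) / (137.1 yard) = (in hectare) 0.0002221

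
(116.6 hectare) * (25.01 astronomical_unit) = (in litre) 4.363e+21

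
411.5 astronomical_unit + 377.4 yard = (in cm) 6.156e+15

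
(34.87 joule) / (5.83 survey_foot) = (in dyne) 1.962e+06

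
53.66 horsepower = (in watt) 4.001e+04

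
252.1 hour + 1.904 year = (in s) 6.095e+07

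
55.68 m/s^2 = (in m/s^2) 55.68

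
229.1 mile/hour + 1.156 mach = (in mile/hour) 1110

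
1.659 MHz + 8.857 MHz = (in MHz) 10.52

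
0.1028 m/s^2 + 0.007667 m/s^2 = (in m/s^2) 0.1105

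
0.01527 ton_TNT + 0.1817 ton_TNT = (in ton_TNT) 0.197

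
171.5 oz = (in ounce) 171.5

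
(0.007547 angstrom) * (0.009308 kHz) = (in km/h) 2.529e-11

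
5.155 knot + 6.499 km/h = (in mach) 0.01309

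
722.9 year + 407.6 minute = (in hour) 6.333e+06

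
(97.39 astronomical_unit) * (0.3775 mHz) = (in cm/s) 5.5e+11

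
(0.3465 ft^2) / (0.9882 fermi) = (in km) 3.258e+10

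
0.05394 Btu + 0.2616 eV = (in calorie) 13.6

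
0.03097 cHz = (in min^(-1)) 0.01858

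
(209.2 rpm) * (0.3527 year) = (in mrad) 2.437e+11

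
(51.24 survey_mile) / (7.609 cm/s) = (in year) 0.03437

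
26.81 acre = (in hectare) 10.85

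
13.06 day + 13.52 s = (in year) 0.03578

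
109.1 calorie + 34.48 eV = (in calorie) 109.1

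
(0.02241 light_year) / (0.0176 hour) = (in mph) 7.485e+12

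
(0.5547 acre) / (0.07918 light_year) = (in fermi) 2997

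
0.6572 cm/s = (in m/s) 0.006572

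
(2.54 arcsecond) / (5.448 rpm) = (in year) 6.844e-13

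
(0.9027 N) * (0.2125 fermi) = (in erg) 1.918e-09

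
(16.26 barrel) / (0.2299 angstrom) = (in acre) 2.779e+07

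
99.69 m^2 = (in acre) 0.02463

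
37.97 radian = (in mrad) 3.797e+04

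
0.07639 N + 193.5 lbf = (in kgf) 87.78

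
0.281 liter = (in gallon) 0.07423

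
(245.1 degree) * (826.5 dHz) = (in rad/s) 353.6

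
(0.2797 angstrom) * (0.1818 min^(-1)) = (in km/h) 3.051e-13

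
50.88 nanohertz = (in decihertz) 5.088e-07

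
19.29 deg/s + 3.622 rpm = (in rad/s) 0.716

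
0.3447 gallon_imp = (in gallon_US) 0.414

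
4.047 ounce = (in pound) 0.2529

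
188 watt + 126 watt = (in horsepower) 0.4211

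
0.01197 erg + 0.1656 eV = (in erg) 0.01197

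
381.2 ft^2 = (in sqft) 381.2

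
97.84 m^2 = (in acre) 0.02418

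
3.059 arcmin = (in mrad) 0.8898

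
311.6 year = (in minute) 1.638e+08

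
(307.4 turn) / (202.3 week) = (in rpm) 0.0001507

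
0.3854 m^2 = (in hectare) 3.854e-05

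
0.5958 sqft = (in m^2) 0.05535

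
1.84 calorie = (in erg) 7.699e+07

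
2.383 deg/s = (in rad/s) 0.04159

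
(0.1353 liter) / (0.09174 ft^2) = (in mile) 9.864e-06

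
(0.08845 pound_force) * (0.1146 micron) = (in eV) 2.814e+11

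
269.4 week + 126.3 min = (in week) 269.4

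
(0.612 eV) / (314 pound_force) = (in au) 4.693e-34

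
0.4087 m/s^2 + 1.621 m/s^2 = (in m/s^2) 2.03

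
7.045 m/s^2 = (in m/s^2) 7.045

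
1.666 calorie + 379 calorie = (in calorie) 380.7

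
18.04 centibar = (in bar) 0.1804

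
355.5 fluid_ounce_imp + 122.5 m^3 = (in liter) 1.225e+05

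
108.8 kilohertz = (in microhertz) 1.088e+11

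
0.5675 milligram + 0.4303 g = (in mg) 430.9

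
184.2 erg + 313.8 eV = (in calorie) 4.402e-06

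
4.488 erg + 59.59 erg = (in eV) 3.999e+13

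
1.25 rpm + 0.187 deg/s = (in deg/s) 7.687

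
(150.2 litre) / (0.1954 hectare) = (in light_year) 8.125e-21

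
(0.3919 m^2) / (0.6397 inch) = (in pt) 6.837e+04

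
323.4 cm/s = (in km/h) 11.64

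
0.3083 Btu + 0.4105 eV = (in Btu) 0.3083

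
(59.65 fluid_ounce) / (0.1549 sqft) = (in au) 8.194e-13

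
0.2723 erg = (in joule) 2.723e-08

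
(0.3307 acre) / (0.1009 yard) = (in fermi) 1.451e+19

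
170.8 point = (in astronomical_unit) 4.028e-13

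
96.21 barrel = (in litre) 1.53e+04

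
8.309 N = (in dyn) 8.309e+05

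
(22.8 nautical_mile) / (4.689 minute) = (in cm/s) 1.501e+04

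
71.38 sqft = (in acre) 0.001639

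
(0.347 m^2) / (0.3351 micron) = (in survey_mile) 643.4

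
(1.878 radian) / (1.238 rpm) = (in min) 0.2414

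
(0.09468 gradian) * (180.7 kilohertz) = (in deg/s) 1.54e+04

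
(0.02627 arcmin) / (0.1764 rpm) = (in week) 6.84e-10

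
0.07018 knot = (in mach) 0.000106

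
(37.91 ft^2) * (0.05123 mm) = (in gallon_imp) 0.03969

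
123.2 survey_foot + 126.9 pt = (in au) 2.513e-10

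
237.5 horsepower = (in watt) 1.771e+05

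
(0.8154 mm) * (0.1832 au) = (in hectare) 2235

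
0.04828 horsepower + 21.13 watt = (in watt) 57.13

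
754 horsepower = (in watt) 5.623e+05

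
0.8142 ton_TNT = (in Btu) 3.229e+06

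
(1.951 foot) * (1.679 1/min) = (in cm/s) 1.664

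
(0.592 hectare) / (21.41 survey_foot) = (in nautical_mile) 0.4898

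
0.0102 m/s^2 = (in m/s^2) 0.0102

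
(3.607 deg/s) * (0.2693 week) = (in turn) 1632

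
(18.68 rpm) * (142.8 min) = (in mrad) 1.676e+07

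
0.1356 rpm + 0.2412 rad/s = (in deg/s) 14.63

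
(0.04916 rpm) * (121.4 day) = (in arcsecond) 1.114e+10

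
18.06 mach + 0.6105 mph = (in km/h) 2.214e+04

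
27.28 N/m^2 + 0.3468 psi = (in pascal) 2418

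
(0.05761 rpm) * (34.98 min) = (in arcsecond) 2.612e+06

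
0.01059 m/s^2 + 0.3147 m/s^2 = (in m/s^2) 0.3253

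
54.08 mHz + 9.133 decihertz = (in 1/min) 58.04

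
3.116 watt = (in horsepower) 0.004179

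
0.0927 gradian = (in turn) 0.0002318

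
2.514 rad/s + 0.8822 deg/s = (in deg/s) 144.9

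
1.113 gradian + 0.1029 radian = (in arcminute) 413.8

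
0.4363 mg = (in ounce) 1.539e-05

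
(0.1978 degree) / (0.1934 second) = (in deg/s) 1.023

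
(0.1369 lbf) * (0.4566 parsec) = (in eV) 5.355e+34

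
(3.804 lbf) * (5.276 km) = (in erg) 8.928e+11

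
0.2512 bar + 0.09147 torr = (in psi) 3.645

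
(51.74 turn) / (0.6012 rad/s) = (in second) 540.7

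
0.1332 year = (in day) 48.62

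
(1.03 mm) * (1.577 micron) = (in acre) 4.014e-13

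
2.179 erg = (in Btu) 2.065e-10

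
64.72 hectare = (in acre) 159.9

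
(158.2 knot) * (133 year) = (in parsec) 1.106e-05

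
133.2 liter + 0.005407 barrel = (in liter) 134.1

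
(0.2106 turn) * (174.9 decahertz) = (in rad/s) 2314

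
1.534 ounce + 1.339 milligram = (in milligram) 4.349e+04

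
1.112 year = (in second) 3.507e+07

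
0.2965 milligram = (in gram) 0.0002965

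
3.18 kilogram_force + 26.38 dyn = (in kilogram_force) 3.18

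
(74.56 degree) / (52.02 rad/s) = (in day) 2.895e-07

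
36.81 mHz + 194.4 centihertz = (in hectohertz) 0.01981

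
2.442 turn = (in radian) 15.34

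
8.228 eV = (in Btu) 1.249e-21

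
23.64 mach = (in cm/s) 8.049e+05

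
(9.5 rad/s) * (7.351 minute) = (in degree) 2.401e+05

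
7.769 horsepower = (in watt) 5793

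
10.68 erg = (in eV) 6.666e+12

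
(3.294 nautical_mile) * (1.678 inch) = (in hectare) 0.026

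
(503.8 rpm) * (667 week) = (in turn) 3.387e+09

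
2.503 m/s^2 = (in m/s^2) 2.503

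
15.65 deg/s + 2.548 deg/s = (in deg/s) 18.2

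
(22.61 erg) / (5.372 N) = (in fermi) 4.209e+08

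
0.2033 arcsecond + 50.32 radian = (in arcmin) 1.73e+05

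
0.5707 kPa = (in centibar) 0.5707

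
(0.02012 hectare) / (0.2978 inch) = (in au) 1.778e-07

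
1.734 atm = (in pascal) 1.757e+05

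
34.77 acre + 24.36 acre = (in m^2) 2.393e+05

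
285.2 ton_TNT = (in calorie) 2.852e+11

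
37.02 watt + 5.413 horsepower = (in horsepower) 5.463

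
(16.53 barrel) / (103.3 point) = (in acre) 0.01782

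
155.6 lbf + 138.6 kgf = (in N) 2051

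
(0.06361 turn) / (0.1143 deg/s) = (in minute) 3.339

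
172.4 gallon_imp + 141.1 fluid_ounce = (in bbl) 4.956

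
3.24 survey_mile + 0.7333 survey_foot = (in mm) 5.215e+06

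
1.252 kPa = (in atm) 0.01236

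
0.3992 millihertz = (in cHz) 0.03992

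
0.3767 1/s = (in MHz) 3.767e-07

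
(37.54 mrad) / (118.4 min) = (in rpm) 5.046e-05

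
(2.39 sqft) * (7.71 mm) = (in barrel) 0.01077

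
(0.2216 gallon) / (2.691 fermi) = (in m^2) 3.117e+11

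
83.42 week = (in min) 8.409e+05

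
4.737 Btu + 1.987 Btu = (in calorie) 1696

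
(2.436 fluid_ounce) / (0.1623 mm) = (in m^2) 0.4439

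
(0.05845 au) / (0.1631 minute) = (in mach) 2.624e+06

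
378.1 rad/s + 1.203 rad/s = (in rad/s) 379.3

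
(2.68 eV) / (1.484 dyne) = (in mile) 1.798e-17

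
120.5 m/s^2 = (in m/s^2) 120.5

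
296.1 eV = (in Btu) 4.496e-20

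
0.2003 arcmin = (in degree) 0.003338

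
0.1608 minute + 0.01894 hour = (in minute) 1.297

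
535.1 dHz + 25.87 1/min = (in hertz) 53.94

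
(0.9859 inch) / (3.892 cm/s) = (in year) 2.04e-08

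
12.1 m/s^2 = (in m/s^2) 12.1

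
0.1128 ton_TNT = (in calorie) 1.128e+08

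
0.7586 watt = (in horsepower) 0.001017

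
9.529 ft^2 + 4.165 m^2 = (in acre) 0.001248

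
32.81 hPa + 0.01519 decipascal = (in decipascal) 3.281e+04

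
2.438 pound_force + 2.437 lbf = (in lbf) 4.875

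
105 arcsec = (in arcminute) 1.75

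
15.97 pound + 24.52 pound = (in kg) 18.37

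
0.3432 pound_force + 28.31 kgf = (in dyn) 2.792e+07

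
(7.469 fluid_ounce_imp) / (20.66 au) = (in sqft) 7.391e-16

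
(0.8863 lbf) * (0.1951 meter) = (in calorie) 0.1838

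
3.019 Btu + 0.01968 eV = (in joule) 3185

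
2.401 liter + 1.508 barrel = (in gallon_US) 63.97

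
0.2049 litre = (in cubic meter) 0.0002049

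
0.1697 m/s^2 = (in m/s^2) 0.1697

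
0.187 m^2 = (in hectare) 1.87e-05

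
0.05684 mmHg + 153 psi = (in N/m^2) 1.055e+06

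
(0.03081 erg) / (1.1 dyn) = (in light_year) 2.961e-20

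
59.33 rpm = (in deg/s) 356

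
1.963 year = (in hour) 1.72e+04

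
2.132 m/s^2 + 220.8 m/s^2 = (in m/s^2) 222.9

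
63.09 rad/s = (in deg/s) 3615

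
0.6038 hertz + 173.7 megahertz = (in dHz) 1.737e+09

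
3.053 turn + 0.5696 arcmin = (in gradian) 1221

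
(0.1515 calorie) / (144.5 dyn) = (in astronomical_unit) 2.932e-09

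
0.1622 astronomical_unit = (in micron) 2.426e+16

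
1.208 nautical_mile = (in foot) 7340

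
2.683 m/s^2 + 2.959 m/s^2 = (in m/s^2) 5.642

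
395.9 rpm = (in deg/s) 2375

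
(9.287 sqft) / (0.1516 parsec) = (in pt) 5.228e-13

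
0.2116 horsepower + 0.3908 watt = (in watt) 158.2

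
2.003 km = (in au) 1.339e-08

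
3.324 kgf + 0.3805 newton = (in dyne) 3.298e+06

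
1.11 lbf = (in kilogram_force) 0.5035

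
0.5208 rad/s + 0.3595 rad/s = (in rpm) 8.406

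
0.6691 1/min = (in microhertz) 1.115e+04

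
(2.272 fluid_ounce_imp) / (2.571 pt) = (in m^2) 0.07117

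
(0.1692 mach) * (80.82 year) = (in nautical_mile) 7.929e+07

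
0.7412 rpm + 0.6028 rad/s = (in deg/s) 38.99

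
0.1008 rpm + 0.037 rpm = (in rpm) 0.1378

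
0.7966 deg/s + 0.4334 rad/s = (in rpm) 4.271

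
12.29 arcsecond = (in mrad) 0.05958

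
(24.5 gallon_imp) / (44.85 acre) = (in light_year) 6.486e-23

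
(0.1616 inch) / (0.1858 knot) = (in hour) 1.193e-05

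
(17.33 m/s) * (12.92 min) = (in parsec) 4.354e-13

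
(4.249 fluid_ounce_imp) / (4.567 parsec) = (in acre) 2.117e-25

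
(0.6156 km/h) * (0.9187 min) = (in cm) 942.6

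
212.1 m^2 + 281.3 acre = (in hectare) 113.9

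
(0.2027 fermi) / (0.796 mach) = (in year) 2.371e-26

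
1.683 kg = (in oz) 59.37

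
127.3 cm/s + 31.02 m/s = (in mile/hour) 72.24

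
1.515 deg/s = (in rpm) 0.2525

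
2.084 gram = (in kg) 0.002084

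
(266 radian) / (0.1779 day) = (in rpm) 0.1653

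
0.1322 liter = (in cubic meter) 0.0001322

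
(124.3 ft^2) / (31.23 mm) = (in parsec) 1.198e-14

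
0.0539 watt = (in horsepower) 7.228e-05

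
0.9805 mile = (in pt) 4.473e+06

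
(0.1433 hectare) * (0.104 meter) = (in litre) 1.49e+05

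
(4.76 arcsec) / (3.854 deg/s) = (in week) 5.673e-10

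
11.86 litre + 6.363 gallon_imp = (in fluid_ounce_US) 1379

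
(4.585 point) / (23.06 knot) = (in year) 4.324e-12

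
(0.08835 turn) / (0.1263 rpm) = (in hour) 0.01166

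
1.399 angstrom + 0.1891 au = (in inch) 1.114e+12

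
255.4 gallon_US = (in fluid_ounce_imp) 3.403e+04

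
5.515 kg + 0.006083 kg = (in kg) 5.521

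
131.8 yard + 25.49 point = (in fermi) 1.205e+17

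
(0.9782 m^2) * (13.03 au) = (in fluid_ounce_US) 6.448e+16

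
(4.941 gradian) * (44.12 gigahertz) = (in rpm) 3.27e+10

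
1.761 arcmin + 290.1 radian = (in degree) 1.662e+04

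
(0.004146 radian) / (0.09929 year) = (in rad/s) 1.324e-09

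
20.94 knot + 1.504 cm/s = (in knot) 20.97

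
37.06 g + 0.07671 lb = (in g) 71.86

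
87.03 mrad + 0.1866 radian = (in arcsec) 5.644e+04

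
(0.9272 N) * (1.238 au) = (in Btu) 1.628e+08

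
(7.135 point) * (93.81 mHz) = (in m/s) 0.0002361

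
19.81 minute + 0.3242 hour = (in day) 0.02727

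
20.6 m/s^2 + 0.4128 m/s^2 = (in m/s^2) 21.01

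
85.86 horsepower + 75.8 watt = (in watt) 6.41e+04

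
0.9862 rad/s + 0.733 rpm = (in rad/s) 1.063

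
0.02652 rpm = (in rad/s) 0.002777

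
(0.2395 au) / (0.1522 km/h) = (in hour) 2.354e+08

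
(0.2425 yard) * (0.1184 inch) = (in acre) 1.648e-07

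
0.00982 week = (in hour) 1.65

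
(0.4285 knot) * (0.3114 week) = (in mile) 25.8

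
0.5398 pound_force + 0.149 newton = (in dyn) 2.55e+05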